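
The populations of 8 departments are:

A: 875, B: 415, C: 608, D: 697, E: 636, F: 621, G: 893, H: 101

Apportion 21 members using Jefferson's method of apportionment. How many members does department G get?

4

Standard divisor 4846/21 ≈ 230.762; standard quotas: A 3.792, B 1.798, C 2.635, D 3.020, E 2.756, F 2.691, G 3.870, H 0.438.
Rounding down gives 3, 1, 2, 3, 2, 2, 3, 0 = 16 seats, so the divisor must be adjusted.
With modified divisor 205: modified quotas A 4.268, B 2.024, C 2.966, D 3.400, E 3.102, F 3.029, G 4.356, H 0.493.
Rounding down: A 4, B 2, C 2, D 3, E 3, F 3, G 4, H 0 (total 21).
G receives 4.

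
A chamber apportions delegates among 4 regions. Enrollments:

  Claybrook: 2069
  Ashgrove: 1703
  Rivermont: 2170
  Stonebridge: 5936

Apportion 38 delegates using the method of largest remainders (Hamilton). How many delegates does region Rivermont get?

7

The standard divisor is 11878/38 ≈ 312.579.
Standard quotas: Claybrook 6.6191, Ashgrove 5.4482, Rivermont 6.9422, Stonebridge 18.9904.
Lower quotas: Claybrook 6, Ashgrove 5, Rivermont 6, Stonebridge 18 (sum 35, leaving 3 seats).
Remainders in descending order: Stonebridge 0.9904, Rivermont 0.9422, Claybrook 0.6191, Ashgrove 0.4482.
Largest remainders: Stonebridge, Rivermont, Claybrook receive the extra seats.
Rivermont receives 7.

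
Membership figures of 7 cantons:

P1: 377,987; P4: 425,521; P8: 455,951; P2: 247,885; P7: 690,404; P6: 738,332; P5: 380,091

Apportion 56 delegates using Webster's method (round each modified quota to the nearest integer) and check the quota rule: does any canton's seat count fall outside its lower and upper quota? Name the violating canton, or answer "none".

none

Standard quotas: P1 6.383, P4 7.186, P8 7.700, P2 4.186, P7 11.659, P6 12.468, P5 6.419.
Webster allocation: P1 6, P4 7, P8 8, P2 4, P7 12, P6 13, P5 6.
Every allocation lies between the lower and upper quota.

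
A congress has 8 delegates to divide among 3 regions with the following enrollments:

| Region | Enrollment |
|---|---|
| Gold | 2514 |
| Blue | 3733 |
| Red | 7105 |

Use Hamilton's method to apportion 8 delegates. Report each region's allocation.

Standard divisor: 13352 ÷ 8 = 1669.
Standard quotas: Gold 1.5063, Blue 2.2367, Red 4.2570.
Lower quotas: Gold 1, Blue 2, Red 4 (sum 7, leaving 1 seat).
Remainders in descending order: Gold 0.5063, Red 0.2570, Blue 0.2367.
The surplus seat goes to Gold.

Gold 2, Blue 2, Red 4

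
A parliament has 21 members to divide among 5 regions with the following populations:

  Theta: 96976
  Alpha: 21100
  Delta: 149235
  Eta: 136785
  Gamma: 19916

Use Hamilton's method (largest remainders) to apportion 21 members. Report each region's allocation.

The standard divisor is 424012/21 ≈ 20191.048.
Standard quotas: Theta 4.8029, Alpha 1.0450, Delta 7.3911, Eta 6.7745, Gamma 0.9864.
Lower quotas: Theta 4, Alpha 1, Delta 7, Eta 6, Gamma 0 (sum 18, leaving 3 seats).
Remainders in descending order: Gamma 0.9864, Theta 0.8029, Eta 0.7745, Delta 0.3911, Alpha 0.0450.
Largest remainders: Gamma, Theta, Eta receive the extra seats.

Theta 5; Alpha 1; Delta 7; Eta 7; Gamma 1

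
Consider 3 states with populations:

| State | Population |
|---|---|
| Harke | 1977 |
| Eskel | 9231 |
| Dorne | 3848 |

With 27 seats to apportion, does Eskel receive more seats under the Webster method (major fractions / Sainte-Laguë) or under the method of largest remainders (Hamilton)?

Hamilton

Webster: Harke 4, Eskel 16, Dorne 7.
Hamilton: Harke 3, Eskel 17, Dorne 7.
Eskel gets 16 under Webster and 17 under Hamilton.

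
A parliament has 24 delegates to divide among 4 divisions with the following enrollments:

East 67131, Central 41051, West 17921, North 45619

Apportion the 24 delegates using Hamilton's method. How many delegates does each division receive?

East 9, Central 6, West 3, North 6

Standard divisor: 171722 ÷ 24 ≈ 7155.083.
Standard quotas: East 9.3823, Central 5.7373, West 2.5047, North 6.3757.
Lower quotas: East 9, Central 5, West 2, North 6 (sum 22, leaving 2 seats).
Remainders in descending order: Central 0.7373, West 0.5047, East 0.3823, North 0.3757.
The surplus seats go to Central, West.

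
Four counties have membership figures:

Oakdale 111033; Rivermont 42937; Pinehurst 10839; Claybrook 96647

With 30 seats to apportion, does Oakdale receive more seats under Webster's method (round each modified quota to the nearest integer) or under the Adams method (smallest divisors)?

Webster

Webster: Oakdale 13, Rivermont 5, Pinehurst 1, Claybrook 11.
Adams: Oakdale 12, Rivermont 5, Pinehurst 2, Claybrook 11.
Oakdale gets 13 under Webster and 12 under Adams.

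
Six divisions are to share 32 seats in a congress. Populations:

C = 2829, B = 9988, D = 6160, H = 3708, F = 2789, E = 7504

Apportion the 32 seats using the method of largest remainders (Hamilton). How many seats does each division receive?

Standard divisor: 32978 ÷ 32 ≈ 1030.562.
Standard quotas: C 2.7451, B 9.6918, D 5.9773, H 3.5980, F 2.7063, E 7.2815.
Lower quotas: C 2, B 9, D 5, H 3, F 2, E 7 (sum 28, leaving 4 seats).
Remainders in descending order: D 0.9773, C 0.7451, F 0.7063, B 0.6918, H 0.5980, E 0.2815.
Largest remainders: D, C, F, B receive the extra seats.

C 3, B 10, D 6, H 3, F 3, E 7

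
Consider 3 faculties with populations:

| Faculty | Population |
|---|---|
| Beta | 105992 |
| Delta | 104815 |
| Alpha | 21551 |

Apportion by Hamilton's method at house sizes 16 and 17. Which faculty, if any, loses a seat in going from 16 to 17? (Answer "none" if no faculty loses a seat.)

Alpha

At 16 seats: Beta 7, Delta 7, Alpha 2.
At 17 seats: Beta 8, Delta 8, Alpha 1.
Alpha drops from 2 to 1.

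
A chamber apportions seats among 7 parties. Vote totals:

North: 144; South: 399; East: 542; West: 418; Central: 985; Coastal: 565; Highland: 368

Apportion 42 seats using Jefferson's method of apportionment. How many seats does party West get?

Standard divisor 3421/42 ≈ 81.452; standard quotas: North 1.768, South 4.899, East 6.654, West 5.132, Central 12.093, Coastal 6.937, Highland 4.518.
Rounding down gives 1, 4, 6, 5, 12, 6, 4 = 38 seats, so the divisor must be adjusted.
With modified divisor 75: modified quotas North 1.920, South 5.320, East 7.227, West 5.573, Central 13.133, Coastal 7.533, Highland 4.907.
Rounding down: North 1, South 5, East 7, West 5, Central 13, Coastal 7, Highland 4 (total 42).
West receives 5.

5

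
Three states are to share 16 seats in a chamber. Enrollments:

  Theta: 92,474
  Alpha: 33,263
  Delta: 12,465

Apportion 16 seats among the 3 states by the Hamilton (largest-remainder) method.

Theta: 11, Alpha: 4, Delta: 1

The standard divisor is 138202/16 ≈ 8637.625.
Standard quotas: Theta 10.7060, Alpha 3.8509, Delta 1.4431.
Lower quotas: Theta 10, Alpha 3, Delta 1 (sum 14, leaving 2 seats).
Remainders in descending order: Alpha 0.8509, Theta 0.7060, Delta 0.4431.
The surplus seats go to Alpha, Theta.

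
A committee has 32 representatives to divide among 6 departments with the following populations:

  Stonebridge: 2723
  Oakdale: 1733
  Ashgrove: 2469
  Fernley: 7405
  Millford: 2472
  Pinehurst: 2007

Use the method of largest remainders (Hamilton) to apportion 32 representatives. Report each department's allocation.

Standard divisor: 18809 ÷ 32 ≈ 587.781.
Standard quotas: Stonebridge 4.6327, Oakdale 2.9484, Ashgrove 4.2005, Fernley 12.5982, Millford 4.2056, Pinehurst 3.4145.
Lower quotas: Stonebridge 4, Oakdale 2, Ashgrove 4, Fernley 12, Millford 4, Pinehurst 3 (sum 29, leaving 3 seats).
Remainders in descending order: Oakdale 0.9484, Stonebridge 0.6327, Fernley 0.5982, Pinehurst 0.4145, Millford 0.2056, Ashgrove 0.2005.
The surplus seats go to Oakdale, Stonebridge, Fernley.

Stonebridge: 5; Oakdale: 3; Ashgrove: 4; Fernley: 13; Millford: 4; Pinehurst: 3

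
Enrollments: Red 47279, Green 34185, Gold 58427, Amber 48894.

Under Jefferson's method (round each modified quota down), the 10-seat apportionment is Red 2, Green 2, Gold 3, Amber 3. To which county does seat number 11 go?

Priority for the next seat is population ÷ (current seats + 1).
Priorities: Red 15759.667, Green 11395.000, Gold 14606.750, Amber 12223.500.
Highest priority: Red.

Red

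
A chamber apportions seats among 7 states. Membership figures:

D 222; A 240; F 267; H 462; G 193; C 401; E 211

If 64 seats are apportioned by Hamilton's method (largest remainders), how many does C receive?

The standard divisor is 1996/64 ≈ 31.188.
Standard quotas: D 7.118, A 7.695, F 8.561, H 14.814, G 6.188, C 12.858, E 6.766.
Lower quotas: D 7, A 7, F 8, H 14, G 6, C 12, E 6 (sum 60, leaving 4 seats).
Remainders in descending order: C 0.858, H 0.814, E 0.766, A 0.695, F 0.561, G 0.188, D 0.118.
The surplus seats go to C, H, E, A.
C receives 13.

13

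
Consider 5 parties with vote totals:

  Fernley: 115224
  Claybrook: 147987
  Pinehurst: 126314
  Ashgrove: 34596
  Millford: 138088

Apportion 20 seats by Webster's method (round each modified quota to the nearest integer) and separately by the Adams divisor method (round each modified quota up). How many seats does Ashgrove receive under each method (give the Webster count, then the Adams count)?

Webster: Fernley 4, Claybrook 5, Pinehurst 5, Ashgrove 1, Millford 5.
Adams: Fernley 4, Claybrook 5, Pinehurst 4, Ashgrove 2, Millford 5.
Ashgrove gets 1 under Webster and 2 under Adams.

1 and 2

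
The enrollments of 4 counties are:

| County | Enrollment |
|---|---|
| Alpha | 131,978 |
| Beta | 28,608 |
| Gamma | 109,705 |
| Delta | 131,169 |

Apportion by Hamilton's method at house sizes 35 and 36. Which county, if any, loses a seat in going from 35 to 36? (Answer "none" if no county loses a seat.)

none

At 35 seats: Alpha 12, Beta 2, Gamma 10, Delta 11.
At 36 seats: Alpha 12, Beta 2, Gamma 10, Delta 12.
No county's allocation decreased.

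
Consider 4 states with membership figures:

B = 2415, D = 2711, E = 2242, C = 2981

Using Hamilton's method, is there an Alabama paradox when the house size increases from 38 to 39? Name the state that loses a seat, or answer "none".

At 38 seats: B 9, D 10, E 8, C 11.
At 39 seats: B 9, D 10, E 9, C 11.
No state's allocation decreased.

none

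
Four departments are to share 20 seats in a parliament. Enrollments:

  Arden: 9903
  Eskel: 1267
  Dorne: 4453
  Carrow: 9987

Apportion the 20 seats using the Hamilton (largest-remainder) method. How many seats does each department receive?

Arden: 8, Eskel: 1, Dorne: 3, Carrow: 8

Standard divisor: 25610 ÷ 20 ≈ 1280.5.
Standard quotas: Arden 7.7337, Eskel 0.9895, Dorne 3.4775, Carrow 7.7993.
Lower quotas: Arden 7, Eskel 0, Dorne 3, Carrow 7 (sum 17, leaving 3 seats).
Remainders in descending order: Eskel 0.9895, Carrow 0.7993, Arden 0.7337, Dorne 0.4775.
Largest remainders: Eskel, Carrow, Arden receive the extra seats.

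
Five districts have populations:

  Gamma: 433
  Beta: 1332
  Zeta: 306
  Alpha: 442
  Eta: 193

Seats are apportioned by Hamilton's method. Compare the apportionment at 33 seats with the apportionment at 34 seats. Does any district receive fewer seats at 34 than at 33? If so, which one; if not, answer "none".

At 33 seats: Gamma 5, Beta 16, Zeta 4, Alpha 6, Eta 2.
At 34 seats: Gamma 5, Beta 17, Zeta 4, Alpha 6, Eta 2.
No district's allocation decreased.

none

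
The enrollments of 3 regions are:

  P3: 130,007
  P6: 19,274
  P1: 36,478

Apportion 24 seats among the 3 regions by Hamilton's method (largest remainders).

P3=17; P6=2; P1=5

Total 185759; standard divisor 185759/24 ≈ 7739.958.
Standard quotas: P3 16.7969, P6 2.4902, P1 4.7129.
Lower quotas: P3 16, P6 2, P1 4 (sum 22, leaving 2 seats).
Remainders in descending order: P3 0.7969, P1 0.7129, P6 0.4902.
Largest remainders: P3, P1 receive the extra seats.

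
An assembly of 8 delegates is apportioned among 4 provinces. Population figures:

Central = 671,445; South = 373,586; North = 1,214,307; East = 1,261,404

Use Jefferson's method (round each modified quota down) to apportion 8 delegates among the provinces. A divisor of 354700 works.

With modified divisor 354700: modified quotas Central 1.893, South 1.053, North 3.423, East 3.556.
Rounding down: Central 1, South 1, North 3, East 3 (total 8).

Central: 1, South: 1, North: 3, East: 3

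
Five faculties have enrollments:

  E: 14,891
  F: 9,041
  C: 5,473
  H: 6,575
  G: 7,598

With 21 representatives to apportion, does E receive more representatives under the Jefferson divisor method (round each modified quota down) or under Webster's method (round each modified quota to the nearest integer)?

Jefferson: E 8, F 4, C 2, H 3, G 4.
Webster: E 7, F 4, C 3, H 3, G 4.
E gets 8 under Jefferson and 7 under Webster.

Jefferson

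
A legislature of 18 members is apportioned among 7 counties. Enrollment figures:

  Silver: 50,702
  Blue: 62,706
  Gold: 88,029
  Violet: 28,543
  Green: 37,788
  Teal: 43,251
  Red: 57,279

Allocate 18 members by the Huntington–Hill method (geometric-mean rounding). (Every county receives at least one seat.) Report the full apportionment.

With divisor 20441: modified quotas Silver 2.480, Blue 3.068, Gold 4.306, Violet 1.396, Green 1.849, Teal 2.116, Red 2.802.
Geometric-mean thresholds: Silver √(2·3)=2.449, Blue √(3·4)=3.464, Gold √(4·5)=4.472, Violet √(1·2)=1.414, Green √(1·2)=1.414, Teal √(2·3)=2.449, Red √(2·3)=2.449.
Each quota rounded against its threshold gives Silver 3, Blue 3, Gold 4, Violet 1, Green 2, Teal 2, Red 3 (total 18).

Silver 3; Blue 3; Gold 4; Violet 1; Green 2; Teal 2; Red 3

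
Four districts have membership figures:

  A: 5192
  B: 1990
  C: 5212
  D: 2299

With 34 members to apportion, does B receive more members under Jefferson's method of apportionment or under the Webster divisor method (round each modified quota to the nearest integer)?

Jefferson: A 12, B 4, C 13, D 5.
Webster: A 12, B 5, C 12, D 5.
B gets 4 under Jefferson and 5 under Webster.

Webster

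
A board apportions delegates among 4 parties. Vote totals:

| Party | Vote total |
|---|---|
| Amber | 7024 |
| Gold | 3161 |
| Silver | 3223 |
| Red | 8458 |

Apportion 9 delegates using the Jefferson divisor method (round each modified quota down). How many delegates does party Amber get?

Standard divisor 21866/9 ≈ 2429.556; standard quotas: Amber 2.891, Gold 1.301, Silver 1.327, Red 3.481.
Rounding down gives 2, 1, 1, 3 = 7 seats, so the divisor must be adjusted.
With modified divisor 1900: modified quotas Amber 3.697, Gold 1.664, Silver 1.696, Red 4.452.
Rounding down: Amber 3, Gold 1, Silver 1, Red 4 (total 9).
Amber receives 3.

3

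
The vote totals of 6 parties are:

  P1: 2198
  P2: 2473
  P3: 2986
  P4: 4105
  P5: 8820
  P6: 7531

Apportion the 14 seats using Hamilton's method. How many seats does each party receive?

Standard divisor: 28113 ÷ 14 ≈ 2008.071.
Standard quotas: P1 1.0946, P2 1.2315, P3 1.4870, P4 2.0442, P5 4.3923, P6 3.7504.
Lower quotas: P1 1, P2 1, P3 1, P4 2, P5 4, P6 3 (sum 12, leaving 2 seats).
Remainders in descending order: P6 0.7504, P3 0.4870, P5 0.3923, P2 0.2315, P1 0.0946, P4 0.0442.
Largest remainders: P6, P3 receive the extra seats.

P1 1, P2 1, P3 2, P4 2, P5 4, P6 4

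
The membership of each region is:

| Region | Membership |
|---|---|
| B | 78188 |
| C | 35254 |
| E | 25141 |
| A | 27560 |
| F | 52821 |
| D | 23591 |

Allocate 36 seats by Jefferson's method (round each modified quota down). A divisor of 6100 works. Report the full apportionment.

B: 12, C: 5, E: 4, A: 4, F: 8, D: 3

With modified divisor 6100: modified quotas B 12.818, C 5.779, E 4.121, A 4.518, F 8.659, D 3.867.
Rounding down: B 12, C 5, E 4, A 4, F 8, D 3 (total 36).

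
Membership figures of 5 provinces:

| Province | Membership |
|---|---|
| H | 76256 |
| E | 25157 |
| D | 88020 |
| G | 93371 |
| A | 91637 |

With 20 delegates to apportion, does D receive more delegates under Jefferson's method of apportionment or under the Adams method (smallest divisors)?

Jefferson: H 4, E 1, D 5, G 5, A 5.
Adams: H 4, E 2, D 4, G 5, A 5.
D gets 5 under Jefferson and 4 under Adams.

Jefferson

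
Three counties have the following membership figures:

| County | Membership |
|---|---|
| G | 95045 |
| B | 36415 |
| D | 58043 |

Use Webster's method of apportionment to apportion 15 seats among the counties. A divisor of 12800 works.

G: 7; B: 3; D: 5

With modified divisor 12800: modified quotas G 7.425, B 2.845, D 4.535.
Rounding to the nearest integer: G 7, B 3, D 5 (total 15).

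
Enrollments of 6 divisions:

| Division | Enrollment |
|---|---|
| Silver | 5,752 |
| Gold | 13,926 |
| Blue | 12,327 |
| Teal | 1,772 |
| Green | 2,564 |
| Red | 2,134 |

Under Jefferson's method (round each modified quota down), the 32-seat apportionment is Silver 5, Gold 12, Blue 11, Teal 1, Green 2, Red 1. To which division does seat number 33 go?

Priority for the next seat is population ÷ (current seats + 1).
Priorities: Silver 958.667, Gold 1071.231, Blue 1027.250, Teal 886.000, Green 854.667, Red 1067.000.
Highest priority: Gold.

Gold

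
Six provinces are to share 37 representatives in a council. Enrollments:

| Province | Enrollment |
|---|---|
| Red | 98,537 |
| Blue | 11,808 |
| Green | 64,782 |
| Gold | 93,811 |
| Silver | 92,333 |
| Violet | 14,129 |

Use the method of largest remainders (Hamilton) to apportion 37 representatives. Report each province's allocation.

Red=10, Blue=1, Green=6, Gold=9, Silver=9, Violet=2

Standard divisor: 375400 ÷ 37 ≈ 10145.946.
Standard quotas: Red 9.7120, Blue 1.1638, Green 6.3850, Gold 9.2462, Silver 9.1005, Violet 1.3926.
Lower quotas: Red 9, Blue 1, Green 6, Gold 9, Silver 9, Violet 1 (sum 35, leaving 2 seats).
Remainders in descending order: Red 0.7120, Violet 0.3926, Green 0.3850, Gold 0.2462, Blue 0.1638, Silver 0.1005.
The surplus seats go to Red, Violet.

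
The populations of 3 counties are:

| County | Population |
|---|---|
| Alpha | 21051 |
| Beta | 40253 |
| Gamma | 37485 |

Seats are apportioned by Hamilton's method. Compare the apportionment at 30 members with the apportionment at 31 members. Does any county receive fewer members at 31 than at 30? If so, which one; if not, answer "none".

At 30 seats: Alpha 7, Beta 12, Gamma 11.
At 31 seats: Alpha 6, Beta 13, Gamma 12.
Alpha drops from 7 to 6.

Alpha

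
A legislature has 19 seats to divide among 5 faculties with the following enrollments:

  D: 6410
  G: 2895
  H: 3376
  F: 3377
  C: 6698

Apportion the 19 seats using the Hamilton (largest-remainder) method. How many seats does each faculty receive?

D 5, G 2, H 3, F 3, C 6

Standard divisor: 22756 ÷ 19 ≈ 1197.684.
Standard quotas: D 5.3520, G 2.4172, H 2.8188, F 2.8196, C 5.5925.
Lower quotas: D 5, G 2, H 2, F 2, C 5 (sum 16, leaving 3 seats).
Remainders in descending order: F 0.8196, H 0.8188, C 0.5925, G 0.4172, D 0.3520.
Largest remainders: F, H, C receive the extra seats.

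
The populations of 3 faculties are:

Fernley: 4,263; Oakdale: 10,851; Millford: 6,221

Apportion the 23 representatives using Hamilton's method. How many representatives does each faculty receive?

The standard divisor is 21335/23 ≈ 927.609.
Standard quotas: Fernley 4.5957, Oakdale 11.6978, Millford 6.7065.
Lower quotas: Fernley 4, Oakdale 11, Millford 6 (sum 21, leaving 2 seats).
Remainders in descending order: Millford 0.7065, Oakdale 0.6978, Fernley 0.5957.
The surplus seats go to Millford, Oakdale.

Fernley 4, Oakdale 12, Millford 7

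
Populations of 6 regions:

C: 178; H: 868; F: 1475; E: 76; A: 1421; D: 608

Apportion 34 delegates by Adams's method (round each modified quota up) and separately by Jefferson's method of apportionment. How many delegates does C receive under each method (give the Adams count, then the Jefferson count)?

2 and 1

Adams: C 2, H 6, F 10, E 1, A 10, D 5.
Jefferson: C 1, H 7, F 11, E 0, A 11, D 4.
C gets 2 under Adams and 1 under Jefferson.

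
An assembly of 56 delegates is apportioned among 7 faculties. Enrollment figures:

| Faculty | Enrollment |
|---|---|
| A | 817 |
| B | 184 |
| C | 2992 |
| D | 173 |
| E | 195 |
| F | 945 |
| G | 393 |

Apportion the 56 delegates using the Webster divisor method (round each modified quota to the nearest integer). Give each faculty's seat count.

A=8, B=2, C=29, D=2, E=2, F=9, G=4

Standard divisor 5699/56 ≈ 101.768; standard quotas: A 8.028, B 1.808, C 29.400, D 1.700, E 1.916, F 9.286, G 3.862.
Rounding to the nearest integer gives A 8, B 2, C 29, D 2, E 2, F 9, G 4 — total 56, matching the house size, so no adjustment is needed.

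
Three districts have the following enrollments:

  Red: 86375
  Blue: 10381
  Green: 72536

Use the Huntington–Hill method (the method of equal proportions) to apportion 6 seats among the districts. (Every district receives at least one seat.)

Red 3, Blue 1, Green 2

With divisor 32438: modified quotas Red 2.663, Blue 0.320, Green 2.236.
Geometric-mean thresholds: Red √(2·3)=2.449, Blue (min 1), Green √(2·3)=2.449.
Each quota rounded against its threshold gives Red 3, Blue 1, Green 2 (total 6).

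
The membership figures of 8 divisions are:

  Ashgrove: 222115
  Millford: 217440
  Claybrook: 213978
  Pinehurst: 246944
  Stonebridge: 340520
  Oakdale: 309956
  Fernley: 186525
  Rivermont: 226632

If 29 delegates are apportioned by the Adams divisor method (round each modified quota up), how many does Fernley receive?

3

Standard divisor 1964110/29 ≈ 67727.931; standard quotas: Ashgrove 3.280, Millford 3.210, Claybrook 3.159, Pinehurst 3.646, Stonebridge 5.028, Oakdale 4.576, Fernley 2.754, Rivermont 3.346.
Rounding up gives 4, 4, 4, 4, 6, 5, 3, 4 = 34 seats, so the divisor must be adjusted.
With modified divisor 76500: modified quotas Ashgrove 2.903, Millford 2.842, Claybrook 2.797, Pinehurst 3.228, Stonebridge 4.451, Oakdale 4.052, Fernley 2.438, Rivermont 2.963.
Rounding up: Ashgrove 3, Millford 3, Claybrook 3, Pinehurst 4, Stonebridge 5, Oakdale 5, Fernley 3, Rivermont 3 (total 29).
Fernley receives 3.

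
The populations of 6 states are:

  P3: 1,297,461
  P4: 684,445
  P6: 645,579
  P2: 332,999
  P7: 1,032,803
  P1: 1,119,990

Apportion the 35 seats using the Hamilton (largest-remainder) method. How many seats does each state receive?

P3=9, P4=5, P6=4, P2=2, P7=7, P1=8

Total 5113277; standard divisor 5113277/35 ≈ 146093.629.
Standard quotas: P3 8.8810, P4 4.6850, P6 4.4189, P2 2.2794, P7 7.0695, P1 7.6662.
Lower quotas: P3 8, P4 4, P6 4, P2 2, P7 7, P1 7 (sum 32, leaving 3 seats).
Remainders in descending order: P3 0.8810, P4 0.6850, P1 0.6662, P6 0.4189, P2 0.2794, P7 0.0695.
Largest remainders: P3, P4, P1 receive the extra seats.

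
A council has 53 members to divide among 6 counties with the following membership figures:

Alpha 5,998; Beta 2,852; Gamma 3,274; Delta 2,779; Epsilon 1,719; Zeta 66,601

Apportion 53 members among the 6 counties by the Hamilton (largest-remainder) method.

Standard divisor: 83223 ÷ 53 ≈ 1570.245.
Standard quotas: Alpha 3.8198, Beta 1.8163, Gamma 2.0850, Delta 1.7698, Epsilon 1.0947, Zeta 42.4144.
Lower quotas: Alpha 3, Beta 1, Gamma 2, Delta 1, Epsilon 1, Zeta 42 (sum 50, leaving 3 seats).
Remainders in descending order: Alpha 0.8198, Beta 0.8163, Delta 0.7698, Zeta 0.4144, Epsilon 0.0947, Gamma 0.0850.
The surplus seats go to Alpha, Beta, Delta.

Alpha 4, Beta 2, Gamma 2, Delta 2, Epsilon 1, Zeta 42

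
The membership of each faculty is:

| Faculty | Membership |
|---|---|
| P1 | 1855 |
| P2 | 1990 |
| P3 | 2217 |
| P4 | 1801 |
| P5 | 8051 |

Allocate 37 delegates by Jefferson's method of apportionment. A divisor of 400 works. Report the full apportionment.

With modified divisor 400: modified quotas P1 4.638, P2 4.975, P3 5.543, P4 4.503, P5 20.128.
Rounding down: P1 4, P2 4, P3 5, P4 4, P5 20 (total 37).

P1 4; P2 4; P3 5; P4 4; P5 20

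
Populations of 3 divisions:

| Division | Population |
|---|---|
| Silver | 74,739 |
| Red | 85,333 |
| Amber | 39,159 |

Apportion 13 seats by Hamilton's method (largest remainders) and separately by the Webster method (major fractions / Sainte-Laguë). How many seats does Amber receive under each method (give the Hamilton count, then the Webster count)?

2 and 3

Hamilton: Silver 5, Red 6, Amber 2.
Webster: Silver 5, Red 5, Amber 3.
Amber gets 2 under Hamilton and 3 under Webster.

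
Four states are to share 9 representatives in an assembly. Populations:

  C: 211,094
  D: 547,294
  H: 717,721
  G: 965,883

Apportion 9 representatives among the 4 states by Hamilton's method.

C: 1; D: 2; H: 3; G: 3

Standard divisor: 2441992 ÷ 9 ≈ 271332.444.
Standard quotas: C 0.7780, D 2.0171, H 2.6452, G 3.5598.
Lower quotas: C 0, D 2, H 2, G 3 (sum 7, leaving 2 seats).
Remainders in descending order: C 0.7780, H 0.6452, G 0.5598, D 0.0171.
Largest remainders: C, H receive the extra seats.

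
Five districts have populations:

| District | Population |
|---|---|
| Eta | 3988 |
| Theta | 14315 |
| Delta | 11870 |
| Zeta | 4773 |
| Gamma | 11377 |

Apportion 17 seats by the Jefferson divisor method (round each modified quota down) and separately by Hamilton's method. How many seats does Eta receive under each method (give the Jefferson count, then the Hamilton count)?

1 and 2

Jefferson: Eta 1, Theta 6, Delta 4, Zeta 2, Gamma 4.
Hamilton: Eta 2, Theta 5, Delta 4, Zeta 2, Gamma 4.
Eta gets 1 under Jefferson and 2 under Hamilton.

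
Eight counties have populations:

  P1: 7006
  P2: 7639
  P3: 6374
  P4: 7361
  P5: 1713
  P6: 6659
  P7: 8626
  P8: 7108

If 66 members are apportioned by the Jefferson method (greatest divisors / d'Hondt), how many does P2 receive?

10

Standard divisor 52486/66 ≈ 795.242; standard quotas: P1 8.810, P2 9.606, P3 8.015, P4 9.256, P5 2.154, P6 8.374, P7 10.847, P8 8.938.
Rounding down gives 8, 9, 8, 9, 2, 8, 10, 8 = 62 seats, so the divisor must be adjusted.
With modified divisor 750: modified quotas P1 9.341, P2 10.185, P3 8.499, P4 9.815, P5 2.284, P6 8.879, P7 11.501, P8 9.477.
Rounding down: P1 9, P2 10, P3 8, P4 9, P5 2, P6 8, P7 11, P8 9 (total 66).
P2 receives 10.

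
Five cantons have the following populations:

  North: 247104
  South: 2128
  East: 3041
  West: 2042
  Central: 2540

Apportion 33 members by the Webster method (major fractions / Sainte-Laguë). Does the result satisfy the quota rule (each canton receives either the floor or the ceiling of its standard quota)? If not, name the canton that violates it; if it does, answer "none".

North

Standard quotas: North 31.747, South 0.273, East 0.391, West 0.262, Central 0.326.
Webster allocation: North 33, South 0, East 0, West 0, Central 0.
North has quota 31.747 (lower 31, upper 32) but receives 33 — outside the quota interval.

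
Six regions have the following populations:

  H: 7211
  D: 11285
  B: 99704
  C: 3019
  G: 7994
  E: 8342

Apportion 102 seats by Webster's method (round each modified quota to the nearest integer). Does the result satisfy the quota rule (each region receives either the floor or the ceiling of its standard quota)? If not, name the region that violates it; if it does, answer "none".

B

Standard quotas: H 5.347, D 8.368, B 73.933, C 2.239, G 5.928, E 6.186.
Webster allocation: H 5, D 8, B 75, C 2, G 6, E 6.
B has quota 73.933 (lower 73, upper 74) but receives 75 — outside the quota interval.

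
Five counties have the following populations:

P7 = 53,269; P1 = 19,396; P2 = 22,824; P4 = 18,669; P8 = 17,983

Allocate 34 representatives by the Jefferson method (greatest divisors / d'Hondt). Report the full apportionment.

Standard divisor 132141/34 ≈ 3886.5; standard quotas: P7 13.706, P1 4.991, P2 5.873, P4 4.804, P8 4.627.
Rounding down gives 13, 4, 5, 4, 4 = 30 seats, so the divisor must be adjusted.
With modified divisor 3700: modified quotas P7 14.397, P1 5.242, P2 6.169, P4 5.046, P8 4.860.
Rounding down: P7 14, P1 5, P2 6, P4 5, P8 4 (total 34).

P7: 14, P1: 5, P2: 6, P4: 5, P8: 4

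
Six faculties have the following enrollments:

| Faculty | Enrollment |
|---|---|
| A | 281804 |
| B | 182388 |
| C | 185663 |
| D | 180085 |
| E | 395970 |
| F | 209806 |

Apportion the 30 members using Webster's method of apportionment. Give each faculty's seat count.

Standard divisor 1435716/30 ≈ 47857.2; standard quotas: A 5.888, B 3.811, C 3.880, D 3.763, E 8.274, F 4.384.
Rounding to the nearest integer gives A 6, B 4, C 4, D 4, E 8, F 4 — total 30, matching the house size, so no adjustment is needed.

A 6, B 4, C 4, D 4, E 8, F 4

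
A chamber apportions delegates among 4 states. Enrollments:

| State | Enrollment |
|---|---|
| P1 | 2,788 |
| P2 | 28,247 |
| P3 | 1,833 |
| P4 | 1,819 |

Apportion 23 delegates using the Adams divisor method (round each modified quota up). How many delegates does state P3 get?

Standard divisor 34687/23 ≈ 1508.13; standard quotas: P1 1.849, P2 18.730, P3 1.215, P4 1.206.
Rounding up gives 2, 19, 2, 2 = 25 seats, so the divisor must be adjusted.
With modified divisor 1700: modified quotas P1 1.640, P2 16.616, P3 1.078, P4 1.070.
Rounding up: P1 2, P2 17, P3 2, P4 2 (total 23).
P3 receives 2.

2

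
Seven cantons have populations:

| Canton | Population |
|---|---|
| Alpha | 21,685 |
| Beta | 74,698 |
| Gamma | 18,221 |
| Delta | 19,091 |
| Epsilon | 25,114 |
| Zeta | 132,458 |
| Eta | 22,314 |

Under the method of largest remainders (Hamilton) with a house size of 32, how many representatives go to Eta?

The standard divisor is 313581/32 ≈ 9799.406.
Standard quotas: Alpha 2.2129, Beta 7.6227, Gamma 1.8594, Delta 1.9482, Epsilon 2.5628, Zeta 13.5169, Eta 2.2771.
Lower quotas: Alpha 2, Beta 7, Gamma 1, Delta 1, Epsilon 2, Zeta 13, Eta 2 (sum 28, leaving 4 seats).
Remainders in descending order: Delta 0.9482, Gamma 0.8594, Beta 0.6227, Epsilon 0.5628, Zeta 0.5169, Eta 0.2771, Alpha 0.2129.
Largest remainders: Delta, Gamma, Beta, Epsilon receive the extra seats.
Eta receives 2.

2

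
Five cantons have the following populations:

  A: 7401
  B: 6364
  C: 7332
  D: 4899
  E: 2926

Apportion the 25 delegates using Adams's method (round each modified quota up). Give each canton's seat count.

A 6, B 6, C 6, D 4, E 3

Standard divisor 28922/25 ≈ 1156.88; standard quotas: A 6.397, B 5.501, C 6.338, D 4.235, E 2.529.
Rounding up gives 7, 6, 7, 5, 3 = 28 seats, so the divisor must be adjusted.
With modified divisor 1250: modified quotas A 5.921, B 5.091, C 5.866, D 3.919, E 2.341.
Rounding up: A 6, B 6, C 6, D 4, E 3 (total 25).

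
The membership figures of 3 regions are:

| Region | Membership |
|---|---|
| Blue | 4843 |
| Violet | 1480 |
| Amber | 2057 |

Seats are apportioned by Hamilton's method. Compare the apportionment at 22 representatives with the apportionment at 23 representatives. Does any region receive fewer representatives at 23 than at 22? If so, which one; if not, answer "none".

none

At 22 seats: Blue 13, Violet 4, Amber 5.
At 23 seats: Blue 13, Violet 4, Amber 6.
No region's allocation decreased.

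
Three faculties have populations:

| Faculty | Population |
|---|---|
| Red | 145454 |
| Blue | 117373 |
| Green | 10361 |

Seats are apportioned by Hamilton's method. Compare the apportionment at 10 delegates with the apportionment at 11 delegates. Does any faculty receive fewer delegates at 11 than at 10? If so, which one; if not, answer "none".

Green

At 10 seats: Red 5, Blue 4, Green 1.
At 11 seats: Red 6, Blue 5, Green 0.
Green drops from 1 to 0.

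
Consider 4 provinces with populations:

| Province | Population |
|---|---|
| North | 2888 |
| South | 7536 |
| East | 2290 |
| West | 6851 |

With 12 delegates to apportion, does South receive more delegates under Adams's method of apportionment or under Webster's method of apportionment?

Webster

Adams: North 2, South 4, East 2, West 4.
Webster: North 2, South 5, East 1, West 4.
South gets 4 under Adams and 5 under Webster.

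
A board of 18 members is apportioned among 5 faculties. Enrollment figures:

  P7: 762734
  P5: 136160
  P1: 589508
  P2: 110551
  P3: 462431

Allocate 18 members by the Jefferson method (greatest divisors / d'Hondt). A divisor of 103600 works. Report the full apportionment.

P7: 7; P5: 1; P1: 5; P2: 1; P3: 4

With modified divisor 103600: modified quotas P7 7.362, P5 1.314, P1 5.690, P2 1.067, P3 4.464.
Rounding down: P7 7, P5 1, P1 5, P2 1, P3 4 (total 18).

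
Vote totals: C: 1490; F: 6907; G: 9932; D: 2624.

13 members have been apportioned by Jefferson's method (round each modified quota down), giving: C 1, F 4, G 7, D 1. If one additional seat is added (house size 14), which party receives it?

Priority for the next seat is population ÷ (current seats + 1).
Priorities: C 745.000, F 1381.400, G 1241.500, D 1312.000.
Highest priority: F.

F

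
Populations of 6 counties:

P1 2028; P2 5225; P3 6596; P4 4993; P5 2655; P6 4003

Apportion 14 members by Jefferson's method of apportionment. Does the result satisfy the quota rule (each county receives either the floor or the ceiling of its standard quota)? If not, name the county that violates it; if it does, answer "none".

Standard quotas: P1 1.113, P2 2.869, P3 3.621, P4 2.741, P5 1.458, P6 2.198.
Jefferson allocation: P1 1, P2 3, P3 4, P4 3, P5 1, P6 2.
Every allocation lies between the lower and upper quota.

none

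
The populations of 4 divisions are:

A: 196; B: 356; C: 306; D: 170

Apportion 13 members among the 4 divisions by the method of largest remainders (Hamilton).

A 2; B 5; C 4; D 2

Standard divisor: 1028 ÷ 13 ≈ 79.077.
Standard quotas: A 2.479, B 4.502, C 3.870, D 2.150.
Lower quotas: A 2, B 4, C 3, D 2 (sum 11, leaving 2 seats).
Remainders in descending order: C 0.870, B 0.502, A 0.479, D 0.150.
The surplus seats go to C, B.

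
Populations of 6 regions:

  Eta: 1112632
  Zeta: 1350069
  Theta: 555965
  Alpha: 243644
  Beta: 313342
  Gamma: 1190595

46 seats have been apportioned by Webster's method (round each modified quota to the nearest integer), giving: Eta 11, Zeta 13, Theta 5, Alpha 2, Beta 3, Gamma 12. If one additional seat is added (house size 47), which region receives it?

Priority for the next seat is population ÷ (current seats + 0.5).
Priorities: Eta 96750.609, Zeta 100005.111, Theta 101084.545, Alpha 97457.600, Beta 89526.286, Gamma 95247.600.
Highest priority: Theta.

Theta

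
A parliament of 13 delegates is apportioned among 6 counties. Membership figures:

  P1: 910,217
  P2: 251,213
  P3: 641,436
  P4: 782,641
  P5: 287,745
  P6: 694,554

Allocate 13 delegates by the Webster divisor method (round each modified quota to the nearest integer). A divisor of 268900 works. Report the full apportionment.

With modified divisor 268900: modified quotas P1 3.385, P2 0.934, P3 2.385, P4 2.911, P5 1.070, P6 2.583.
Rounding to the nearest integer: P1 3, P2 1, P3 2, P4 3, P5 1, P6 3 (total 13).

P1 3, P2 1, P3 2, P4 3, P5 1, P6 3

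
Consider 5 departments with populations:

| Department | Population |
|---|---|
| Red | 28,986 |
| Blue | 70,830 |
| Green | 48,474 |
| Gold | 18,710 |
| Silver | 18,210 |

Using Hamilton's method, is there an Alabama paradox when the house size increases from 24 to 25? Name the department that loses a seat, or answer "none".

At 24 seats: Red 4, Blue 9, Green 6, Gold 3, Silver 2.
At 25 seats: Red 4, Blue 10, Green 7, Gold 2, Silver 2.
Gold drops from 3 to 2.

Gold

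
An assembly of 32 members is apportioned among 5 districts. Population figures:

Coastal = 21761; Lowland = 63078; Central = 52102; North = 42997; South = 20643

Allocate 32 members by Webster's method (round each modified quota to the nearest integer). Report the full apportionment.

Coastal 4; Lowland 10; Central 8; North 7; South 3

Standard divisor 200581/32 ≈ 6268.156; standard quotas: Coastal 3.472, Lowland 10.063, Central 8.312, North 6.860, South 3.293.
Rounding to the nearest integer gives 3, 10, 8, 7, 3 = 31 seats, so the divisor must be adjusted.
With modified divisor 6170: modified quotas Coastal 3.527, Lowland 10.223, Central 8.444, North 6.969, South 3.346.
Rounding to the nearest integer: Coastal 4, Lowland 10, Central 8, North 7, South 3 (total 32).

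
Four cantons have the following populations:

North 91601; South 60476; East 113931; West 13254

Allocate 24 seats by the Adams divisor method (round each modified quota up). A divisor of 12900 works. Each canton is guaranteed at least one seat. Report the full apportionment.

With modified divisor 12900: modified quotas North 7.101, South 4.688, East 8.832, West 1.027.
Rounding up: North 8, South 5, East 9, West 2 (total 24).

North 8; South 5; East 9; West 2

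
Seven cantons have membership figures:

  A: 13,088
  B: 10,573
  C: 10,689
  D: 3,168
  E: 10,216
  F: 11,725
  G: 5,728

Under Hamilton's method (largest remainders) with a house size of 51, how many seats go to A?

Standard divisor: 65187 ÷ 51 ≈ 1278.176.
Standard quotas: A 10.2396, B 8.2719, C 8.3627, D 2.4785, E 7.9926, F 9.1732, G 4.4814.
Lower quotas: A 10, B 8, C 8, D 2, E 7, F 9, G 4 (sum 48, leaving 3 seats).
Remainders in descending order: E 0.9926, G 0.4814, D 0.4785, C 0.3627, B 0.2719, A 0.2396, F 0.1732.
The surplus seats go to E, G, D.
A receives 10.

10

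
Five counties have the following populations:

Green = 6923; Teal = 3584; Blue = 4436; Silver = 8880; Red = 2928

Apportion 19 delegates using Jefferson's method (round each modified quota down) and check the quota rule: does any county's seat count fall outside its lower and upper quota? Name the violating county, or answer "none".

none

Standard quotas: Green 4.917, Teal 2.546, Blue 3.151, Silver 6.307, Red 2.080.
Jefferson allocation: Green 5, Teal 2, Blue 3, Silver 7, Red 2.
Every allocation lies between the lower and upper quota.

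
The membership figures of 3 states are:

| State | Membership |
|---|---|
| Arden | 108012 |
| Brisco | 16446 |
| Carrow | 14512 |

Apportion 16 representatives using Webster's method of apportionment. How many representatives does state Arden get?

12

Standard divisor 138970/16 ≈ 8685.625; standard quotas: Arden 12.436, Brisco 1.893, Carrow 1.671.
Rounding to the nearest integer gives Arden 12, Brisco 2, Carrow 2 — total 16, matching the house size, so no adjustment is needed.
Arden receives 12.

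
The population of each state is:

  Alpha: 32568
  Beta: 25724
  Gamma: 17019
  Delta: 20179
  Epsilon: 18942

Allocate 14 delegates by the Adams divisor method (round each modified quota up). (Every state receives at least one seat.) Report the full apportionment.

Standard divisor 114432/14 ≈ 8173.714; standard quotas: Alpha 3.984, Beta 3.147, Gamma 2.082, Delta 2.469, Epsilon 2.317.
Rounding up gives 4, 4, 3, 3, 3 = 17 seats, so the divisor must be adjusted.
With modified divisor 9800: modified quotas Alpha 3.323, Beta 2.625, Gamma 1.737, Delta 2.059, Epsilon 1.933.
Rounding up: Alpha 4, Beta 3, Gamma 2, Delta 3, Epsilon 2 (total 14).

Alpha=4; Beta=3; Gamma=2; Delta=3; Epsilon=2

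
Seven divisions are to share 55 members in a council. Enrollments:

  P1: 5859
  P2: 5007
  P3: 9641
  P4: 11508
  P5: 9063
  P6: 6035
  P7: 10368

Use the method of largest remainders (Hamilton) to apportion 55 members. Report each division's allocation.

Total 57481; standard divisor 57481/55 ≈ 1045.109.
Standard quotas: P1 5.6061, P2 4.7909, P3 9.2249, P4 11.0113, P5 8.6718, P6 5.7745, P7 9.9205.
Lower quotas: P1 5, P2 4, P3 9, P4 11, P5 8, P6 5, P7 9 (sum 51, leaving 4 seats).
Remainders in descending order: P7 0.9205, P2 0.7909, P6 0.7745, P5 0.6718, P1 0.6061, P3 0.2249, P4 0.0113.
The surplus seats go to P7, P2, P6, P5.

P1 5, P2 5, P3 9, P4 11, P5 9, P6 6, P7 10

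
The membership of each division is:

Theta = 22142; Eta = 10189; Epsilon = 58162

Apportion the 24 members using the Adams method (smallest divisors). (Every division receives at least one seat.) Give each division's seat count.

Standard divisor 90493/24 ≈ 3770.542; standard quotas: Theta 5.872, Eta 2.702, Epsilon 15.425.
Rounding up gives 6, 3, 16 = 25 seats, so the divisor must be adjusted.
With modified divisor 4000: modified quotas Theta 5.535, Eta 2.547, Epsilon 14.540.
Rounding up: Theta 6, Eta 3, Epsilon 15 (total 24).

Theta 6, Eta 3, Epsilon 15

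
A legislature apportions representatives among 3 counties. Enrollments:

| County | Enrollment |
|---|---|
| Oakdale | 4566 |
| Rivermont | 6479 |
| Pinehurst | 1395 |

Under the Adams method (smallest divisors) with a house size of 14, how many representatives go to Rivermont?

Standard divisor 12440/14 ≈ 888.571; standard quotas: Oakdale 5.139, Rivermont 7.291, Pinehurst 1.570.
Rounding up gives 6, 8, 2 = 16 seats, so the divisor must be adjusted.
With modified divisor 1000: modified quotas Oakdale 4.566, Rivermont 6.479, Pinehurst 1.395.
Rounding up: Oakdale 5, Rivermont 7, Pinehurst 2 (total 14).
Rivermont receives 7.

7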